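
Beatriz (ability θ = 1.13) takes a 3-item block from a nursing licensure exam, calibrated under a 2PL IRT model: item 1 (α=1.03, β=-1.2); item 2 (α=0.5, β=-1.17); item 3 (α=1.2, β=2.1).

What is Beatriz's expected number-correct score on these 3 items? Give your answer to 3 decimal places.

P(θ) = 1 / (1 + exp(−α(θ − β)))
P_1 = 1/(1+e^{-2.3999}) = 0.9168
P_2 = 1/(1+e^{-1.1500}) = 0.7595
P_3 = 1/(1+e^{1.1640}) = 0.2379
E[score] = 0.9168 + 0.7595 + 0.2379 = 1.9143

1.914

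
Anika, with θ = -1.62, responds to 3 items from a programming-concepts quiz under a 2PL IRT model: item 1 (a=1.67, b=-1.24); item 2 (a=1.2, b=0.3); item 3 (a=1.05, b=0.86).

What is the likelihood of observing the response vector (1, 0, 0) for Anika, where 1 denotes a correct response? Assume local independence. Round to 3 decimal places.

0.293

P(θ) = 1 / (1 + exp(−a(θ − b)))
P_1 = 1/(1+e^{0.6346}) = 0.3465
P_2 = 1/(1+e^{2.3040}) = 0.0908
P_3 = 1/(1+e^{2.6040}) = 0.0689
L = P_1 × (1−P_2) × (1−P_3) = 0.3465 × 0.9092 × 0.9311 = 0.29331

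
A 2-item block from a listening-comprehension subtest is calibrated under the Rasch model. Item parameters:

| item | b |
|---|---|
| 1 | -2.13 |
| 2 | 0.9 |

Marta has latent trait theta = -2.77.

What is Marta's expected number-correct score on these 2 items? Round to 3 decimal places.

0.370

P(theta) = 1 / (1 + exp(−(theta − b)))
P_1 = 1/(1+e^{0.6400}) = 0.3452
P_2 = 1/(1+e^{3.6700}) = 0.0248
E[score] = 0.3452 + 0.0248 = 0.3701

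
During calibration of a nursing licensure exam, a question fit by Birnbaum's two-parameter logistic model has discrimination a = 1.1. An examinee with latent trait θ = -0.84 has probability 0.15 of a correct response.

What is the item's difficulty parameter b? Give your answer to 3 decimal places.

0.737

P(θ) = 1 / (1 + exp(−a(θ − b)))
logit(0.15) = ln(0.15/0.85) = -1.7346
b = θ − logit/(a) = -0.84 − (-1.7346)/1.1000 = 0.7369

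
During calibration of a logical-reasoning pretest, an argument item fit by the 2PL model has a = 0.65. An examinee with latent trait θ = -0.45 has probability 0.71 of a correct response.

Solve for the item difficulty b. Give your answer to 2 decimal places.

-1.83

P(θ) = 1 / (1 + exp(−a(θ − b)))
logit(0.71) = ln(0.71/0.29) = 0.8954
b = θ − logit/(a) = -0.45 − 0.8954/0.6500 = -1.8275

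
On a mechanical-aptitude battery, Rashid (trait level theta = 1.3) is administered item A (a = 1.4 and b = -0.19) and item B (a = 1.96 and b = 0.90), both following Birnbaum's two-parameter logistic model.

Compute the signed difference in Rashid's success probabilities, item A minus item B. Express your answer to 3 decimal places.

P(theta) = 1 / (1 + exp(−a(theta − b)))
P_A = 0.8895
P_B = 0.6865
P_A − P_B = 0.2030

0.203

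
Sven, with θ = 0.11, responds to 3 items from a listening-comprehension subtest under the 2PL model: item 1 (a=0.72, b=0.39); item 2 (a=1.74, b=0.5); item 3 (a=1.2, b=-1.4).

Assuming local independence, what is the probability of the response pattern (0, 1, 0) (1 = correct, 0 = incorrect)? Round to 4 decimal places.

P(θ) = 1 / (1 + exp(−a(θ − b)))
P_1 = 1/(1+e^{0.2016}) = 0.4498
P_2 = 1/(1+e^{0.6786}) = 0.3366
P_3 = 1/(1+e^{-1.8120}) = 0.8596
L = (1−P_1) × P_2 × (1−P_3) = 0.5502 × 0.3366 × 0.1404 = 0.02600

0.0260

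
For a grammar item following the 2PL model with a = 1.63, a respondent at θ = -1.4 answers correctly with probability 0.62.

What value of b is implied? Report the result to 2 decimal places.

-1.70

P(θ) = 1 / (1 + exp(−a(θ − b)))
logit(0.62) = ln(0.62/0.38) = 0.4895
b = θ − logit/(a) = -1.4 − 0.4895/1.6300 = -1.7003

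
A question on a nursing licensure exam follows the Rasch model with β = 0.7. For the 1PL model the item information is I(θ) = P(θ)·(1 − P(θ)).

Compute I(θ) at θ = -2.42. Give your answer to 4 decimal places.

P = 1/(1+e^{3.1200}) = 0.0423
P(1−P) = 0.0423 × 0.9577 = 0.0405
I = P(1−P) = 0.04050

0.0405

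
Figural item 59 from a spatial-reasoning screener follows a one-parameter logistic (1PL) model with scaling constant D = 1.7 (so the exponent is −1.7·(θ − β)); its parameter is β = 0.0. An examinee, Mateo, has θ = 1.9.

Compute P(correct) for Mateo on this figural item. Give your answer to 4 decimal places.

P(θ) = 1 / (1 + exp(−D·(θ − β)))
Exponent: 1.7 × (1.9 − 0.0) = 3.2300
1/(1 + e^{-3.2300}) = 0.9619
P = 0.9619

0.9619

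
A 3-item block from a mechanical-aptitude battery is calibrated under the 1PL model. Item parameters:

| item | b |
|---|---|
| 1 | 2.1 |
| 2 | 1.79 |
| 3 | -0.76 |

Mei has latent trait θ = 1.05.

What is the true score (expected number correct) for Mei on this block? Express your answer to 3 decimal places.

1.442

P(θ) = 1 / (1 + exp(−(θ − b)))
P_1 = 1/(1+e^{1.0500}) = 0.2592
P_2 = 1/(1+e^{0.7400}) = 0.3230
P_3 = 1/(1+e^{-1.8100}) = 0.8594
E[score] = 0.2592 + 0.3230 + 0.8594 = 1.4416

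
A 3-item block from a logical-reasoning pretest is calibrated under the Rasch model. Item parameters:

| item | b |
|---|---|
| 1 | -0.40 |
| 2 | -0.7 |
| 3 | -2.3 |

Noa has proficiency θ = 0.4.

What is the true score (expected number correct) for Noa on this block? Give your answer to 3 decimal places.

P(θ) = 1 / (1 + exp(−(θ − b)))
P_1 = 1/(1+e^{-0.8000}) = 0.6900
P_2 = 1/(1+e^{-1.1000}) = 0.7503
P_3 = 1/(1+e^{-2.7000}) = 0.9370
E[score] = 0.6900 + 0.7503 + 0.9370 = 2.3773

2.377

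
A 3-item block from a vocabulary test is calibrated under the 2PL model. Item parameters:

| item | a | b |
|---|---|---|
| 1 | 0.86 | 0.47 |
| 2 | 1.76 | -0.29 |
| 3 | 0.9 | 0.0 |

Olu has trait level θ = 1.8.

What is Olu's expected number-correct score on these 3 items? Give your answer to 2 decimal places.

2.57

P(θ) = 1 / (1 + exp(−a(θ − b)))
P_1 = 1/(1+e^{-1.1438}) = 0.7584
P_2 = 1/(1+e^{-3.6784}) = 0.9754
P_3 = 1/(1+e^{-1.6200}) = 0.8348
E[score] = 0.7584 + 0.9754 + 0.8348 = 2.5685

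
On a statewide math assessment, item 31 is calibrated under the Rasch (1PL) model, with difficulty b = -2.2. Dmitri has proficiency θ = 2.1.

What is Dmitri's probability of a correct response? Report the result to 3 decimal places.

0.987

P(θ) = 1 / (1 + exp(−(θ − b)))
Exponent: (2.1 − (-2.2)) = 4.3000
1/(1 + e^{-4.3000}) = 0.9866
P = 0.9866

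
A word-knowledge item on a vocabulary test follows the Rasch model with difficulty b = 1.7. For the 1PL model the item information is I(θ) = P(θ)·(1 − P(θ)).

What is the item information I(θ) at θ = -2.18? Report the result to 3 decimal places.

P = 1/(1+e^{3.8800}) = 0.0202
P(1−P) = 0.0202 × 0.9798 = 0.0198
I = P(1−P) = 0.01982

0.020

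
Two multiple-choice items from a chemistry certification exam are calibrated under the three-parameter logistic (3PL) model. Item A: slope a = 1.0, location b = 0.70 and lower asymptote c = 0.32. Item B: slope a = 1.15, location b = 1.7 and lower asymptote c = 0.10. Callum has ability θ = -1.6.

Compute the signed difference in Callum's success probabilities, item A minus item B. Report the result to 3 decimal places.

P(θ) = c + (1 − c) · 1 / (1 + exp(−a(θ − b)))
P_A = 0.3820
P_B = 0.1198
P_A − P_B = 0.2622

0.262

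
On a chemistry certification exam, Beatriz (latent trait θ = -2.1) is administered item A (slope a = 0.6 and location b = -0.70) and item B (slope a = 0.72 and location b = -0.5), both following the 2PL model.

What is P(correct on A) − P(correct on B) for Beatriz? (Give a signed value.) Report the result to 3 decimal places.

P(θ) = 1 / (1 + exp(−a(θ − b)))
P_A = 0.3015
P_B = 0.2401
P_A − P_B = 0.0614

0.061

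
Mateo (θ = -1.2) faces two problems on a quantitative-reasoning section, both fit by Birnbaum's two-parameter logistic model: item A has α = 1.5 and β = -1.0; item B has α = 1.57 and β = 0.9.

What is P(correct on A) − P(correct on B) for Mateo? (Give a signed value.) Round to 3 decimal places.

P(θ) = 1 / (1 + exp(−α(θ − β)))
P_A = 0.4256
P_B = 0.0357
P_A − P_B = 0.3899

0.390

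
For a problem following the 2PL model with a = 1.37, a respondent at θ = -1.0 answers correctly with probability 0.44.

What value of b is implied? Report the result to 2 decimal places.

-0.82

P(θ) = 1 / (1 + exp(−a(θ − b)))
logit(0.44) = ln(0.44/0.56) = -0.2412
b = θ − logit/(a) = -1.0 − (-0.2412)/1.3700 = -0.8240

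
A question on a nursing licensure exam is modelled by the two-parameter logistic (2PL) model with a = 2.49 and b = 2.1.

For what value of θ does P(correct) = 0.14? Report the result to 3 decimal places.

P(θ) = 1 / (1 + exp(−a(θ − b)))
logit = ln(0.1400/0.8600) = -1.8153
θ = b + logit/(a) = 2.1 + (-1.8153)/2.4900 = 1.3710

1.371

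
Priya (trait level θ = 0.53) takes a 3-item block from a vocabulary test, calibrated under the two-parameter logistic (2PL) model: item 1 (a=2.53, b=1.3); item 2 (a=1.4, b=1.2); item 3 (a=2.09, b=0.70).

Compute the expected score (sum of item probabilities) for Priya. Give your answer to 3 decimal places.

P(θ) = 1 / (1 + exp(−a(θ − b)))
P_1 = 1/(1+e^{1.9481}) = 0.1248
P_2 = 1/(1+e^{0.9380}) = 0.2813
P_3 = 1/(1+e^{0.3553}) = 0.4121
E[score] = 0.1248 + 0.2813 + 0.4121 = 0.8182

0.818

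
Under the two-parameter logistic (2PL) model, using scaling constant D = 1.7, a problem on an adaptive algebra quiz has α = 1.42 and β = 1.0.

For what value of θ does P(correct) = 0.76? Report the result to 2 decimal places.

P(θ) = 1 / (1 + exp(−D·α(θ − β)))
logit = ln(0.7600/0.2400) = 1.1527
θ = β + logit/(1.7·α) = 1.0 + 1.1527/2.4140 = 1.4775

1.48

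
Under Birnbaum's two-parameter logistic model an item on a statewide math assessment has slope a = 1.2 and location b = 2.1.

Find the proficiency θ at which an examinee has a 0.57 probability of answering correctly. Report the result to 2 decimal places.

2.33

P(θ) = 1 / (1 + exp(−a(θ − b)))
logit = ln(0.5700/0.4300) = 0.2819
θ = b + logit/(a) = 2.1 + 0.2819/1.2000 = 2.3349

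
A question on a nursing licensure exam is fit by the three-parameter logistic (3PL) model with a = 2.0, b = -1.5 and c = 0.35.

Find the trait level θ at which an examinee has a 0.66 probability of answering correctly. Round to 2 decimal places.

-1.55

P(θ) = c + (1 − c) · 1 / (1 + exp(−a(θ − b)))
Remove guessing floor: (0.66 − 0.35)/(1 − 0.35) = 0.4769
logit = ln(0.4769/0.5231) = -0.0924
θ = b + logit/(a) = -1.5 + (-0.0924)/2.0000 = -1.5462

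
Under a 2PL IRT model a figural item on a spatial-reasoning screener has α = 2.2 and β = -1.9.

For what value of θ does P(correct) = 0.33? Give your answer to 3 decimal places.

P(θ) = 1 / (1 + exp(−α(θ − β)))
logit = ln(0.3300/0.6700) = -0.7082
θ = β + logit/(α) = -1.9 + (-0.7082)/2.2000 = -2.2219

-2.222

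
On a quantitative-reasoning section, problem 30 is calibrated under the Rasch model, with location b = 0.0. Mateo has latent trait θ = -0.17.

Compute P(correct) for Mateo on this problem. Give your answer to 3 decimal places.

P(θ) = 1 / (1 + exp(−(θ − b)))
Exponent: (-0.17 − 0.0) = -0.1700
1/(1 + e^{0.1700}) = 0.4576
P = 0.4576

0.458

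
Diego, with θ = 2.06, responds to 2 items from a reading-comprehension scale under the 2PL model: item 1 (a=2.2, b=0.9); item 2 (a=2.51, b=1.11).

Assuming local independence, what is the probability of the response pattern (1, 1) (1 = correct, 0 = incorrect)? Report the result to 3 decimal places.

0.849

P(θ) = 1 / (1 + exp(−a(θ − b)))
P_1 = 1/(1+e^{-2.5520}) = 0.9277
P_2 = 1/(1+e^{-2.3845}) = 0.9156
L = P_1 × P_2 = 0.9277 × 0.9156 = 0.84944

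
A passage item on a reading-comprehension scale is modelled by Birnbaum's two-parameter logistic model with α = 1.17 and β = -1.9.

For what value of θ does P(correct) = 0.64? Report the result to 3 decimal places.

P(θ) = 1 / (1 + exp(−α(θ − β)))
logit = ln(0.6400/0.3600) = 0.5754
θ = β + logit/(α) = -1.9 + 0.5754/1.1700 = -1.4082

-1.408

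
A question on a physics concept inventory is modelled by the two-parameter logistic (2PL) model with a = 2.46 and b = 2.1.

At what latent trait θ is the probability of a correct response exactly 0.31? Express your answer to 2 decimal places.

P(θ) = 1 / (1 + exp(−a(θ − b)))
logit = ln(0.3100/0.6900) = -0.8001
θ = b + logit/(a) = 2.1 + (-0.8001)/2.4600 = 1.7747

1.77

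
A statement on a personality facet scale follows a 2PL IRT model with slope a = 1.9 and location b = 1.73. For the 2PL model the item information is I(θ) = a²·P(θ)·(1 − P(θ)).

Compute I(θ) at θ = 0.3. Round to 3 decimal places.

0.210

P = 1/(1+e^{2.7170}) = 0.0620
P(1−P) = 0.0620 × 0.9380 = 0.0581
I = a² × P(1−P) = 1.9² × 0.0581 = 0.20987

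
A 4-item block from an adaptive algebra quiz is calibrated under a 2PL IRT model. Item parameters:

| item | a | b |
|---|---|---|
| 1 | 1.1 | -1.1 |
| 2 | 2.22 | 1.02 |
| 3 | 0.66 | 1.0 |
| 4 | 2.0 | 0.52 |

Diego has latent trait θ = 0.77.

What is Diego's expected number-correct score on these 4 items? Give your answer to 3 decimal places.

2.336

P(θ) = 1 / (1 + exp(−a(θ − b)))
P_1 = 1/(1+e^{-2.0570}) = 0.8867
P_2 = 1/(1+e^{0.5550}) = 0.3647
P_3 = 1/(1+e^{0.1518}) = 0.4621
P_4 = 1/(1+e^{-0.5000}) = 0.6225
E[score] = 0.8867 + 0.3647 + 0.4621 + 0.6225 = 2.3359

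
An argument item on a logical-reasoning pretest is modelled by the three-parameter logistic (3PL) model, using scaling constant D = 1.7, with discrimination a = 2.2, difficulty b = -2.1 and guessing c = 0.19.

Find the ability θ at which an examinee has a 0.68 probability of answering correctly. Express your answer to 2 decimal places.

P(θ) = c + (1 − c) · 1 / (1 + exp(−D·a(θ − b)))
Remove guessing floor: (0.68 − 0.19)/(1 − 0.19) = 0.6049
logit = ln(0.6049/0.3951) = 0.4261
θ = b + logit/(1.7·a) = -2.1 + 0.4261/3.7400 = -1.9861

-1.99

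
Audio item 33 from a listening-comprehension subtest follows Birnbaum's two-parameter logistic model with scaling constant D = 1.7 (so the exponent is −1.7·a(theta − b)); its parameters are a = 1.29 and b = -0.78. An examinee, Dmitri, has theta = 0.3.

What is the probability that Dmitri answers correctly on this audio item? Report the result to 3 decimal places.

P(theta) = 1 / (1 + exp(−D·a(theta − b)))
Exponent: 1.7 × 1.29 × (0.3 − (-0.78)) = 2.3684
1/(1 + e^{-2.3684}) = 0.9144
P = 0.9144

0.914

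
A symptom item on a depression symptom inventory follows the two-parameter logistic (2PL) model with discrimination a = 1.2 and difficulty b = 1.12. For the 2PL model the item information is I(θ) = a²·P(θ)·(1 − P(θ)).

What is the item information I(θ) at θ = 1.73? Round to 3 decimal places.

P = 1/(1+e^{-0.7320}) = 0.6752
P(1−P) = 0.6752 × 0.3248 = 0.2193
I = a² × P(1−P) = 1.2² × 0.2193 = 0.31578

0.316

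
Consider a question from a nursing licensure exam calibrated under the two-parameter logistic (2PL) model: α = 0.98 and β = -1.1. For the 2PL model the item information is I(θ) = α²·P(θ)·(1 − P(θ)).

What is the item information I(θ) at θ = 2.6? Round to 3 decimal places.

P = 1/(1+e^{-3.6260}) = 0.9741
P(1−P) = 0.9741 × 0.0259 = 0.0253
I = α² × P(1−P) = 0.98² × 0.0253 = 0.02426

0.024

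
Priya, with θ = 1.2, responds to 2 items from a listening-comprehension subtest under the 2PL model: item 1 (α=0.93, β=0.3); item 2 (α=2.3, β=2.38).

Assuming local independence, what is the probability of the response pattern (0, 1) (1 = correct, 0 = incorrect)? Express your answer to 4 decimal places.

0.0188

P(θ) = 1 / (1 + exp(−α(θ − β)))
P_1 = 1/(1+e^{-0.8370}) = 0.6978
P_2 = 1/(1+e^{2.7140}) = 0.0622
L = (1−P_1) × P_2 = 0.3022 × 0.0622 = 0.01878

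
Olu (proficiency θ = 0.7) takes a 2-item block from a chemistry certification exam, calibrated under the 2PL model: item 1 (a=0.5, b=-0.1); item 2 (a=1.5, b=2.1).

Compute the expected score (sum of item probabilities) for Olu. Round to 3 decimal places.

P(θ) = 1 / (1 + exp(−a(θ − b)))
P_1 = 1/(1+e^{-0.4000}) = 0.5987
P_2 = 1/(1+e^{2.1000}) = 0.1091
E[score] = 0.5987 + 0.1091 = 0.7078

0.708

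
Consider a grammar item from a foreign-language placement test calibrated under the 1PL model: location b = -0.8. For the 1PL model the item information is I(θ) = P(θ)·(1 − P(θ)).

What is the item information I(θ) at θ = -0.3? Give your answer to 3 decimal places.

0.235

P = 1/(1+e^{-0.5000}) = 0.6225
P(1−P) = 0.6225 × 0.3775 = 0.2350
I = P(1−P) = 0.23500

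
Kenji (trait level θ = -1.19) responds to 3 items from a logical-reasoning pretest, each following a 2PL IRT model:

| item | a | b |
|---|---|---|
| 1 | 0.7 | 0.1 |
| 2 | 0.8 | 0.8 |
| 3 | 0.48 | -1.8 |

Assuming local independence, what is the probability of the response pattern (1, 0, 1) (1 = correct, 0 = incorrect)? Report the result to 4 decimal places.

0.1372

P(θ) = 1 / (1 + exp(−a(θ − b)))
P_1 = 1/(1+e^{0.9030}) = 0.2884
P_2 = 1/(1+e^{1.5920}) = 0.1691
P_3 = 1/(1+e^{-0.2928}) = 0.5727
L = P_1 × (1−P_2) × P_3 = 0.2884 × 0.8309 × 0.5727 = 0.13725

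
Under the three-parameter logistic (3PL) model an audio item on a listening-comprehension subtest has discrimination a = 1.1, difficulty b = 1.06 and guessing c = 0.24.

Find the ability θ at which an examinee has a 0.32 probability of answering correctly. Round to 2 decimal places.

P(θ) = c + (1 − c) · 1 / (1 + exp(−a(θ − b)))
Remove guessing floor: (0.32 − 0.24)/(1 − 0.24) = 0.1053
logit = ln(0.1053/0.8947) = -2.1401
θ = b + logit/(a) = 1.06 + (-2.1401)/1.1000 = -0.8855

-0.89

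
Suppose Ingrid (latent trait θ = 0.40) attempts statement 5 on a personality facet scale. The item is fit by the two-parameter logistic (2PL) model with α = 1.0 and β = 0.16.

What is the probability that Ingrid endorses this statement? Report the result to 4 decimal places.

P(θ) = 1 / (1 + exp(−α(θ − β)))
Exponent: 1.0 × (0.40 − 0.16) = 0.2400
1/(1 + e^{-0.2400}) = 0.5597

0.5597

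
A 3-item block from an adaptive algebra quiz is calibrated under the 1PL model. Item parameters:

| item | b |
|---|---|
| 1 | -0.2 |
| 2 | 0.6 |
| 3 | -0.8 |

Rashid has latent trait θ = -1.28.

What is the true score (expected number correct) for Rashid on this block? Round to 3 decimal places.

P(θ) = 1 / (1 + exp(−(θ − b)))
P_1 = 1/(1+e^{1.0800}) = 0.2535
P_2 = 1/(1+e^{1.8800}) = 0.1324
P_3 = 1/(1+e^{0.4800}) = 0.3823
E[score] = 0.2535 + 0.1324 + 0.3823 = 0.7681

0.768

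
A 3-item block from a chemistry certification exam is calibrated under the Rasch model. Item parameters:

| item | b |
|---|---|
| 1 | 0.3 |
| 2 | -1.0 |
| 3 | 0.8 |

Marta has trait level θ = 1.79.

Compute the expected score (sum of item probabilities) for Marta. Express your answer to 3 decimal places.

2.487

P(θ) = 1 / (1 + exp(−(θ − b)))
P_1 = 1/(1+e^{-1.4900}) = 0.8161
P_2 = 1/(1+e^{-2.7900}) = 0.9421
P_3 = 1/(1+e^{-0.9900}) = 0.7291
E[score] = 0.8161 + 0.9421 + 0.7291 = 2.4873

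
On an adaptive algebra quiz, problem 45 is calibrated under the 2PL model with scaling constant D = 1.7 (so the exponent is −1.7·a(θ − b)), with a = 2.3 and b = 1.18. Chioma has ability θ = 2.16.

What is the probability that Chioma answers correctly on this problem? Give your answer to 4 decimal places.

0.9788

P(θ) = 1 / (1 + exp(−D·a(θ − b)))
Exponent: 1.7 × 2.3 × (2.16 − 1.18) = 3.8318
1/(1 + e^{-3.8318}) = 0.9788
P = 0.9788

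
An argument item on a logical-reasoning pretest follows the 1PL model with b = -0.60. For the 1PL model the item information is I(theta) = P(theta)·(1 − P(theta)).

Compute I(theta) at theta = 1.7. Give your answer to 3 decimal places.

0.083

P = 1/(1+e^{-2.3000}) = 0.9089
P(1−P) = 0.9089 × 0.0911 = 0.0828
I = P(1−P) = 0.08282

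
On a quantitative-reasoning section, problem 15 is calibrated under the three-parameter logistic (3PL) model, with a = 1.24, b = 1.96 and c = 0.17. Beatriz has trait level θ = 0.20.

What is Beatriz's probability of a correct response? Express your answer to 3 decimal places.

P(θ) = c + (1 − c) · 1 / (1 + exp(−a(θ − b)))
Exponent: 1.24 × (0.20 − 1.96) = -2.1824
1/(1 + e^{2.1824}) = 0.1013
P = 0.17 + 0.83 × 0.1013 = 0.2541

0.254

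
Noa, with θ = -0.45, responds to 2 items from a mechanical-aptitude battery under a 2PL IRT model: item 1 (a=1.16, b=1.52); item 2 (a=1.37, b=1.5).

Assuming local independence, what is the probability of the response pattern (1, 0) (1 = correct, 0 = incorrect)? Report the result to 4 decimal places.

P(θ) = 1 / (1 + exp(−a(θ − b)))
P_1 = 1/(1+e^{2.2852}) = 0.0924
P_2 = 1/(1+e^{2.6715}) = 0.0647
L = P_1 × (1−P_2) = 0.0924 × 0.9353 = 0.08638

0.0864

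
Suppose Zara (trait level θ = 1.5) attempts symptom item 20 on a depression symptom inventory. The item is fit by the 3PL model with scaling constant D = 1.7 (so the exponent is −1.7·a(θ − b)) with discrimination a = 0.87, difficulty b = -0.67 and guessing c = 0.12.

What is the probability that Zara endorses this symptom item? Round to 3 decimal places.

P(θ) = c + (1 − c) · 1 / (1 + exp(−D·a(θ − b)))
Exponent: 1.7 × 0.87 × (1.5 − (-0.67)) = 3.2094
1/(1 + e^{-3.2094}) = 0.9612
P = 0.12 + 0.88 × 0.9612 = 0.9658

0.966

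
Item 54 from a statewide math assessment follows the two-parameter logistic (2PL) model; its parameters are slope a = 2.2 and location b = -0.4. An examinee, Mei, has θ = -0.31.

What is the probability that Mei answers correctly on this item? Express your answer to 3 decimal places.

0.549

P(θ) = 1 / (1 + exp(−a(θ − b)))
Exponent: 2.2 × (-0.31 − (-0.4)) = 0.1980
1/(1 + e^{-0.1980}) = 0.5493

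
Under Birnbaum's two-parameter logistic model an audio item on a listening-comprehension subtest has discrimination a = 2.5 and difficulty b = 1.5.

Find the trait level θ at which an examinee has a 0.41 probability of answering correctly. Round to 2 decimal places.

P(θ) = 1 / (1 + exp(−a(θ − b)))
logit = ln(0.4100/0.5900) = -0.3640
θ = b + logit/(a) = 1.5 + (-0.3640)/2.5000 = 1.3544

1.35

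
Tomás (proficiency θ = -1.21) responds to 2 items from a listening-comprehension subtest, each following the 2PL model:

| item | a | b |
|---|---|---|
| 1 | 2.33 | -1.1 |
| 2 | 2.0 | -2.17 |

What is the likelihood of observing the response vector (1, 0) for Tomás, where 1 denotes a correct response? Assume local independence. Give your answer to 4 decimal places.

P(θ) = 1 / (1 + exp(−a(θ − b)))
P_1 = 1/(1+e^{0.2563}) = 0.4363
P_2 = 1/(1+e^{-1.9200}) = 0.8721
L = P_1 × (1−P_2) = 0.4363 × 0.1279 = 0.05578

0.0558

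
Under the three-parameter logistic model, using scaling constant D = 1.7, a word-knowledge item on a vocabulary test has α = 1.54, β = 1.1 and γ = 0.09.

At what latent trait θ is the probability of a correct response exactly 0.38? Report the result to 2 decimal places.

P(θ) = γ + (1 − γ) · 1 / (1 + exp(−D·α(θ − β)))
Remove guessing floor: (0.38 − 0.09)/(1 − 0.09) = 0.3187
logit = ln(0.3187/0.6813) = -0.7598
θ = β + logit/(1.7·α) = 1.1 + (-0.7598)/2.6180 = 0.8098

0.81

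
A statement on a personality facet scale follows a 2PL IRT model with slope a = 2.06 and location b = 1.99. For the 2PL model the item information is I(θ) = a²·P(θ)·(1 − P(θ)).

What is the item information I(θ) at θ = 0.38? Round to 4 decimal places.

P = 1/(1+e^{3.3166}) = 0.0350
P(1−P) = 0.0350 × 0.9650 = 0.0338
I = a² × P(1−P) = 2.06² × 0.0338 = 0.14335

0.1434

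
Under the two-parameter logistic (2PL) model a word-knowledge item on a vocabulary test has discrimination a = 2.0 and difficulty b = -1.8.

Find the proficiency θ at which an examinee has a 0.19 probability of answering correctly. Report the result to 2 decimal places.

-2.53

P(θ) = 1 / (1 + exp(−a(θ − b)))
logit = ln(0.1900/0.8100) = -1.4500
θ = b + logit/(a) = -1.8 + (-1.4500)/2.0000 = -2.5250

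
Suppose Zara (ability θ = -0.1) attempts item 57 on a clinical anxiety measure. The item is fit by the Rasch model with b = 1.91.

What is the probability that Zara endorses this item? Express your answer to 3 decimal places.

0.118

P(θ) = 1 / (1 + exp(−(θ − b)))
Exponent: (-0.1 − 1.91) = -2.0100
1/(1 + e^{2.0100}) = 0.1182
P = 0.1182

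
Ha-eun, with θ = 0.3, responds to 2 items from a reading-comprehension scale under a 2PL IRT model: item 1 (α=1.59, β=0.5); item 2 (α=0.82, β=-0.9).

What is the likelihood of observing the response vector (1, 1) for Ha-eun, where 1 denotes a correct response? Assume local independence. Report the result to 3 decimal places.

0.307

P(θ) = 1 / (1 + exp(−α(θ − β)))
P_1 = 1/(1+e^{0.3180}) = 0.4212
P_2 = 1/(1+e^{-0.9840}) = 0.7279
L = P_1 × P_2 = 0.4212 × 0.7279 = 0.30657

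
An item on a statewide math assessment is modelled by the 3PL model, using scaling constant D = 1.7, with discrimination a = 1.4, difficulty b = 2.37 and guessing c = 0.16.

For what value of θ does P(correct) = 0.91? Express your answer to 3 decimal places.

3.261

P(θ) = c + (1 − c) · 1 / (1 + exp(−D·a(θ − b)))
Remove guessing floor: (0.91 − 0.16)/(1 − 0.16) = 0.8929
logit = ln(0.8929/0.1071) = 2.1203
θ = b + logit/(1.7·a) = 2.37 + 2.1203/2.3800 = 3.2609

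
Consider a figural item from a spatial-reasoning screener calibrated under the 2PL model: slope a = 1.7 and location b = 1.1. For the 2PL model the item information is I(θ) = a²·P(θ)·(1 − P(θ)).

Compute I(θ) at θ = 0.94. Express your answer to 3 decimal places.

0.709

P = 1/(1+e^{0.2720}) = 0.4324
P(1−P) = 0.4324 × 0.5676 = 0.2454
I = a² × P(1−P) = 1.7² × 0.2454 = 0.70930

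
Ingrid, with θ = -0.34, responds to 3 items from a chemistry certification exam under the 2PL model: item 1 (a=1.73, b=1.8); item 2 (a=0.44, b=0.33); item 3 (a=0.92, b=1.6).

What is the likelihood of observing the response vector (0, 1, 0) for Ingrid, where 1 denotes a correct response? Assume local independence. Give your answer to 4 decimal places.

0.3567

P(θ) = 1 / (1 + exp(−a(θ − b)))
P_1 = 1/(1+e^{3.7022}) = 0.0241
P_2 = 1/(1+e^{0.2948}) = 0.4268
P_3 = 1/(1+e^{1.7848}) = 0.1437
L = (1−P_1) × P_2 × (1−P_3) = 0.9759 × 0.4268 × 0.8563 = 0.35669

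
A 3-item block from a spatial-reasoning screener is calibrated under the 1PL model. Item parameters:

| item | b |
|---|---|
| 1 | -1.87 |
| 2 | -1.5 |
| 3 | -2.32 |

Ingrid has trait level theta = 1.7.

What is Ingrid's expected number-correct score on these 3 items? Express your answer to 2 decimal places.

P(theta) = 1 / (1 + exp(−(theta − b)))
P_1 = 1/(1+e^{-3.5700}) = 0.9726
P_2 = 1/(1+e^{-3.2000}) = 0.9608
P_3 = 1/(1+e^{-4.0200}) = 0.9824
E[score] = 0.9726 + 0.9608 + 0.9824 = 2.9158

2.92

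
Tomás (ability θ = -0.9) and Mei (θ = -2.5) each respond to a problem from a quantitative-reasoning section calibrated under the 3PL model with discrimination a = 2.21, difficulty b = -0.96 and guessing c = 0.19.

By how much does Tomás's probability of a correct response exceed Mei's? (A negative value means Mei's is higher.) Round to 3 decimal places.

P(θ) = c + (1 − c) · 1 / (1 + exp(−a(θ − b)))
P(Tomás) = 0.6218  [exponent 0.1326]
P(Mei) = 0.2161  [exponent -3.4034]
Difference = 0.6218 − 0.2161 = 0.4057

0.406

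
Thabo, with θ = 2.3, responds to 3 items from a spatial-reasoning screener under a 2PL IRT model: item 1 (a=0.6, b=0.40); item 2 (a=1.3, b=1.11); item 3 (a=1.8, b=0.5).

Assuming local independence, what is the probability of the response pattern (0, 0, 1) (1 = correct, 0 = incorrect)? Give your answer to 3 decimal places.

P(θ) = 1 / (1 + exp(−a(θ − b)))
P_1 = 1/(1+e^{-1.1400}) = 0.7577
P_2 = 1/(1+e^{-1.5470}) = 0.8245
P_3 = 1/(1+e^{-3.2400}) = 0.9623
L = (1−P_1) × (1−P_2) × P_3 = 0.2423 × 0.1755 × 0.9623 = 0.04093

0.041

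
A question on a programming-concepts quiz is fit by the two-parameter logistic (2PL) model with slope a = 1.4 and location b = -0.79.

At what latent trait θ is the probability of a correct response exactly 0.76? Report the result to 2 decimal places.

P(θ) = 1 / (1 + exp(−a(θ − b)))
logit = ln(0.7600/0.2400) = 1.1527
θ = b + logit/(a) = -0.79 + 1.1527/1.4000 = 0.0333

0.03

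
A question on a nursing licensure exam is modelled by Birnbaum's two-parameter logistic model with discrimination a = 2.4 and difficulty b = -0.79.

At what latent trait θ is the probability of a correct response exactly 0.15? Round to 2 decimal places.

-1.51

P(θ) = 1 / (1 + exp(−a(θ − b)))
logit = ln(0.1500/0.8500) = -1.7346
θ = b + logit/(a) = -0.79 + (-1.7346)/2.4000 = -1.5128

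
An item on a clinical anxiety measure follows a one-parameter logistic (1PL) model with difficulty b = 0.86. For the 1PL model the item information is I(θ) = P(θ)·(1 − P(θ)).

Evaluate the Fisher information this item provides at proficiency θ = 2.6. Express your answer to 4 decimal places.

P = 1/(1+e^{-1.7400}) = 0.8507
P(1−P) = 0.8507 × 0.1493 = 0.1270
I = P(1−P) = 0.12702

0.1270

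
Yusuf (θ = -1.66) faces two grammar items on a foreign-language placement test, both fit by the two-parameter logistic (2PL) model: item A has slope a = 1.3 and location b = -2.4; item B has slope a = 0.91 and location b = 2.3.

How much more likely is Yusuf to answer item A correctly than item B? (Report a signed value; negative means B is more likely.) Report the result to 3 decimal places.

P(θ) = 1 / (1 + exp(−a(θ − b)))
P_A = 0.7235
P_B = 0.0265
P_A − P_B = 0.6970

0.697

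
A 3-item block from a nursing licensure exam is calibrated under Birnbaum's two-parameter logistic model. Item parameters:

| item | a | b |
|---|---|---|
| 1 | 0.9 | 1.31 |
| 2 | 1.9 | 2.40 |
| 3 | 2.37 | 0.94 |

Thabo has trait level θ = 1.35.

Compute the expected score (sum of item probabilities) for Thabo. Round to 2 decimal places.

P(θ) = 1 / (1 + exp(−a(θ − b)))
P_1 = 1/(1+e^{-0.0360}) = 0.5090
P_2 = 1/(1+e^{1.9950}) = 0.1197
P_3 = 1/(1+e^{-0.9717}) = 0.7255
E[score] = 0.5090 + 0.1197 + 0.7255 = 1.3542

1.35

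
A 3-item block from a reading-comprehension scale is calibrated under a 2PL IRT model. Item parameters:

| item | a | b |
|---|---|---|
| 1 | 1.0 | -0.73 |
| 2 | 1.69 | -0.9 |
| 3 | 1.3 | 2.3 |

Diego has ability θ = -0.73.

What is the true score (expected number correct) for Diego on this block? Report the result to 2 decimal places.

1.09

P(θ) = 1 / (1 + exp(−a(θ − b)))
P_1 = 1/(1+e^{0.0000}) = 0.5000
P_2 = 1/(1+e^{-0.2873}) = 0.5713
P_3 = 1/(1+e^{3.9390}) = 0.0191
E[score] = 0.5000 + 0.5713 + 0.0191 = 1.0904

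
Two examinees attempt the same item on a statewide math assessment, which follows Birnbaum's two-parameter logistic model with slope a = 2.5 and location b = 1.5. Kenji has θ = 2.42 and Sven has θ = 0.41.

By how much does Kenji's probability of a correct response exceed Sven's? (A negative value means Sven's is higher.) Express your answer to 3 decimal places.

0.847

P(θ) = 1 / (1 + exp(−a(θ − b)))
P(Kenji) = 0.9089  [exponent 2.3000]
P(Sven) = 0.0615  [exponent -2.7250]
Difference = 0.9089 − 0.0615 = 0.8474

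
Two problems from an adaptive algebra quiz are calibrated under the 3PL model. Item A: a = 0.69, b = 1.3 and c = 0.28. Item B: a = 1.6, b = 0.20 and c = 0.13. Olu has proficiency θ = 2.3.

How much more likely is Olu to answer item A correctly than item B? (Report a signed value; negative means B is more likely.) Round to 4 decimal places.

-0.2113

P(θ) = c + (1 − c) · 1 / (1 + exp(−a(θ − b)))
P_A = 0.7595
P_B = 0.9708
P_A − P_B = -0.2113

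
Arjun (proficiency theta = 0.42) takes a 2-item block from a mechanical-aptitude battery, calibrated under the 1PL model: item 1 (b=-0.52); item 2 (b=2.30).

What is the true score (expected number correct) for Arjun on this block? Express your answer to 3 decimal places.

0.851

P(theta) = 1 / (1 + exp(−(theta − b)))
P_1 = 1/(1+e^{-0.9400}) = 0.7191
P_2 = 1/(1+e^{1.8800}) = 0.1324
E[score] = 0.7191 + 0.1324 = 0.8515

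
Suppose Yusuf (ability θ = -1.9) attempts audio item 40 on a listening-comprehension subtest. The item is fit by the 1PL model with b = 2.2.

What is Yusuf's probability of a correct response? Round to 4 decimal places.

P(θ) = 1 / (1 + exp(−(θ − b)))
Exponent: (-1.9 − 2.2) = -4.1000
1/(1 + e^{4.1000}) = 0.0163
P = 0.0163

0.0163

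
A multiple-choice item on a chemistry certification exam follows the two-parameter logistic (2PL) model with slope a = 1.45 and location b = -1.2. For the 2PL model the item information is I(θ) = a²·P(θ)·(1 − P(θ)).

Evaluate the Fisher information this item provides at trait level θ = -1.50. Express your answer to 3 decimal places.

0.502

P = 1/(1+e^{0.4350}) = 0.3929
P(1−P) = 0.3929 × 0.6071 = 0.2385
I = a² × P(1−P) = 1.45² × 0.2385 = 0.50152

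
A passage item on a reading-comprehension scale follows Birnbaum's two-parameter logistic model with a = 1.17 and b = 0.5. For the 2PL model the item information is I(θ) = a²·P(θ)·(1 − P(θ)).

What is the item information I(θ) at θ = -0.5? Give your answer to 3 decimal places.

P = 1/(1+e^{1.1700}) = 0.2369
P(1−P) = 0.2369 × 0.7631 = 0.1808
I = a² × P(1−P) = 1.17² × 0.1808 = 0.24744

0.247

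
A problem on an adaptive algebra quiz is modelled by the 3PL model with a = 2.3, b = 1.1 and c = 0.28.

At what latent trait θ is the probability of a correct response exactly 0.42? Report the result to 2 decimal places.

P(θ) = c + (1 − c) · 1 / (1 + exp(−a(θ − b)))
Remove guessing floor: (0.42 − 0.28)/(1 − 0.28) = 0.1944
logit = ln(0.1944/0.8056) = -1.4214
θ = b + logit/(a) = 1.1 + (-1.4214)/2.3000 = 0.4820

0.48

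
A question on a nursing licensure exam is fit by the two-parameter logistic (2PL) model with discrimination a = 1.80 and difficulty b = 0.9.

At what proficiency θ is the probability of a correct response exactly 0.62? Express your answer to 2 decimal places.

1.17

P(θ) = 1 / (1 + exp(−a(θ − b)))
logit = ln(0.6200/0.3800) = 0.4895
θ = b + logit/(a) = 0.9 + 0.4895/1.8000 = 1.1720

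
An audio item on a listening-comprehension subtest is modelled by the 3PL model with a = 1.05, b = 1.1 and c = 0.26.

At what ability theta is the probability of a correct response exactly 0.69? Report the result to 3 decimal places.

P(theta) = c + (1 − c) · 1 / (1 + exp(−a(theta − b)))
Remove guessing floor: (0.69 − 0.26)/(1 − 0.26) = 0.5811
logit = ln(0.5811/0.4189) = 0.3272
theta = b + logit/(a) = 1.1 + 0.3272/1.0500 = 1.4116

1.412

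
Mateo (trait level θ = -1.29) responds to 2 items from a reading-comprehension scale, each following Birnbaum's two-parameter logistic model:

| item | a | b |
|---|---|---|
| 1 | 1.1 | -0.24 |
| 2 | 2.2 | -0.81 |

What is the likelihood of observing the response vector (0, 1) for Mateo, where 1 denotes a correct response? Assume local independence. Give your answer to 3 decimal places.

0.196

P(θ) = 1 / (1 + exp(−a(θ − b)))
P_1 = 1/(1+e^{1.1550}) = 0.2396
P_2 = 1/(1+e^{1.0560}) = 0.2581
L = (1−P_1) × P_2 = 0.7604 × 0.2581 = 0.19625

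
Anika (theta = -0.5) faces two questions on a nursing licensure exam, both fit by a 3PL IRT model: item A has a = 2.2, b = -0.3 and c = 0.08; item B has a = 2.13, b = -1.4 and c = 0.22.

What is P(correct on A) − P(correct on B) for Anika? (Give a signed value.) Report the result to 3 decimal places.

-0.460

P(theta) = c + (1 − c) · 1 / (1 + exp(−a(theta − b)))
P_A = 0.4404
P_B = 0.9000
P_A − P_B = -0.4596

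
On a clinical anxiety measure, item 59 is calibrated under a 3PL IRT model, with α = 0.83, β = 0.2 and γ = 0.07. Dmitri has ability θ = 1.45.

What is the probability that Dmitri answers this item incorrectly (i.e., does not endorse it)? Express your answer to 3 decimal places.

P(θ) = γ + (1 − γ) · 1 / (1 + exp(−α(θ − β)))
Exponent: 0.83 × (1.45 − 0.2) = 1.0375
1/(1 + e^{-1.0375}) = 0.7384
P = 0.07 + 0.93 × 0.7384 = 0.7567
P(incorrect) = 1 − 0.7567 = 0.2433

0.243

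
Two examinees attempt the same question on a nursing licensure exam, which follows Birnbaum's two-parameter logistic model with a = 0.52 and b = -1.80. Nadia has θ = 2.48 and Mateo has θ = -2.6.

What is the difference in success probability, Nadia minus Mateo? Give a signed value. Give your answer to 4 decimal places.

P(θ) = 1 / (1 + exp(−a(θ − b)))
P(Nadia) = 0.9025  [exponent 2.2256]
P(Mateo) = 0.3975  [exponent -0.4160]
Difference = 0.9025 − 0.3975 = 0.5051

0.5051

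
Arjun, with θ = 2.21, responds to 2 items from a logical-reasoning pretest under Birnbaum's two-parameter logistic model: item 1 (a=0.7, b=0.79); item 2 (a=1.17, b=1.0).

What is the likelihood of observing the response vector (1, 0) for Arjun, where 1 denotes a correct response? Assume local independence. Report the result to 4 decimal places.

P(θ) = 1 / (1 + exp(−a(θ − b)))
P_1 = 1/(1+e^{-0.9940}) = 0.7299
P_2 = 1/(1+e^{-1.4157}) = 0.8047
L = P_1 × (1−P_2) = 0.7299 × 0.1953 = 0.14257

0.1426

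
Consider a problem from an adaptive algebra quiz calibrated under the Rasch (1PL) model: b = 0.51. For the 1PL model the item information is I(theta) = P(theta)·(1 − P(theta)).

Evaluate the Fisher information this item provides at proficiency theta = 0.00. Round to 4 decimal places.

P = 1/(1+e^{0.5100}) = 0.3752
P(1−P) = 0.3752 × 0.6248 = 0.2344
I = P(1−P) = 0.23442

0.2344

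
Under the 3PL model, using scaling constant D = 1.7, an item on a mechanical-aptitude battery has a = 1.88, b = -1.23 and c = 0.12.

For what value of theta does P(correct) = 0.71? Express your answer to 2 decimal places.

-1.01

P(theta) = c + (1 − c) · 1 / (1 + exp(−D·a(theta − b)))
Remove guessing floor: (0.71 − 0.12)/(1 − 0.12) = 0.6705
logit = ln(0.6705/0.3295) = 0.7102
theta = b + logit/(1.7·a) = -1.23 + 0.7102/3.1960 = -1.0078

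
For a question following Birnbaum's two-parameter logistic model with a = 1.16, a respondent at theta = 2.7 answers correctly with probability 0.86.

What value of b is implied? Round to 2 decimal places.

P(theta) = 1 / (1 + exp(−a(theta − b)))
logit(0.86) = ln(0.86/0.14) = 1.8153
b = theta − logit/(a) = 2.7 − 1.8153/1.1600 = 1.1351

1.14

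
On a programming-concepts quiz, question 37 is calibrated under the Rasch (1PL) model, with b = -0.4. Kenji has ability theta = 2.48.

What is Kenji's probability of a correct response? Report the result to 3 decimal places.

0.947

P(theta) = 1 / (1 + exp(−(theta − b)))
Exponent: (2.48 − (-0.4)) = 2.8800
1/(1 + e^{-2.8800}) = 0.9468
P = 0.9468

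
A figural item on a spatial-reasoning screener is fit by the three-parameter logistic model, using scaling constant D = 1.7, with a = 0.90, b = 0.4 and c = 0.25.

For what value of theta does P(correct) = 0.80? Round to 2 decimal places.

P(theta) = c + (1 − c) · 1 / (1 + exp(−D·a(theta − b)))
Remove guessing floor: (0.80 − 0.25)/(1 − 0.25) = 0.7333
logit = ln(0.7333/0.2667) = 1.0116
theta = b + logit/(1.7·a) = 0.4 + 1.0116/1.5300 = 1.0612

1.06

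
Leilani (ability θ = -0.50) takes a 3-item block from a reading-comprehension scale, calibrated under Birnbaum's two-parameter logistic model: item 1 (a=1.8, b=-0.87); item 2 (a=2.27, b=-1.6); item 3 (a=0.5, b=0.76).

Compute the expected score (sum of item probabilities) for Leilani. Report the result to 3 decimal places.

1.932

P(θ) = 1 / (1 + exp(−a(θ − b)))
P_1 = 1/(1+e^{-0.6660}) = 0.6606
P_2 = 1/(1+e^{-2.4970}) = 0.9239
P_3 = 1/(1+e^{0.6300}) = 0.3475
E[score] = 0.6606 + 0.9239 + 0.3475 = 1.9320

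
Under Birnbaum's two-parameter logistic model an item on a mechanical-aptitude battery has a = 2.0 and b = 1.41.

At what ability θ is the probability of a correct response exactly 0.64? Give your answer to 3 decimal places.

P(θ) = 1 / (1 + exp(−a(θ − b)))
logit = ln(0.6400/0.3600) = 0.5754
θ = b + logit/(a) = 1.41 + 0.5754/2.0000 = 1.6977

1.698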